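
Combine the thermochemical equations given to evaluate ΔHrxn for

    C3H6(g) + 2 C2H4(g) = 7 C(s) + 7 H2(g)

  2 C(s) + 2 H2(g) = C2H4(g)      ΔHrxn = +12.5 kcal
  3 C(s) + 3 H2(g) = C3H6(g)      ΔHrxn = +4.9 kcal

ΔHrxn = -29.9 kcal

equation 1 reversed and × 2 (reverse to put C2H4(g) on the reactant side; ×2 to match 2 C2H4(g) in the target): (-2)·(+12.5) = -25.0 kcal
equation 2 reversed (C3H6(g) must end up as a reactant): -4.9 kcal
By Hess's law, ΔHrxn = (-25.0) + (-4.9) = -29.9 kcal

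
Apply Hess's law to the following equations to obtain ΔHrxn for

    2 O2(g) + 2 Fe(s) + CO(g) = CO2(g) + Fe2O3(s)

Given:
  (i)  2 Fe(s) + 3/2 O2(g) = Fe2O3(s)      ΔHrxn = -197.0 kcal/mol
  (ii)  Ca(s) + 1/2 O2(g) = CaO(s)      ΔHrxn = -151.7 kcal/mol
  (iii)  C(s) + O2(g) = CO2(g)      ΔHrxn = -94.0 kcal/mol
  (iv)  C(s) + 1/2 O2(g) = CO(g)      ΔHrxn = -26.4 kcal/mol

ΔHrxn = -264.6 kcal/mol

(i) as written (Fe2O3(s) already on the product side): -197.0 kcal/mol
(ii): not needed (CaO(s) appears nowhere else).
(iii) as written (CO2(g) already on the product side): -94.0 kcal/mol
(iv) reversed (reverse to put CO(g) on the reactant side): +26.4 kcal/mol
ΔHrxn = (-197.0) + (-94.0) + (+26.4) = -264.6 kcal/mol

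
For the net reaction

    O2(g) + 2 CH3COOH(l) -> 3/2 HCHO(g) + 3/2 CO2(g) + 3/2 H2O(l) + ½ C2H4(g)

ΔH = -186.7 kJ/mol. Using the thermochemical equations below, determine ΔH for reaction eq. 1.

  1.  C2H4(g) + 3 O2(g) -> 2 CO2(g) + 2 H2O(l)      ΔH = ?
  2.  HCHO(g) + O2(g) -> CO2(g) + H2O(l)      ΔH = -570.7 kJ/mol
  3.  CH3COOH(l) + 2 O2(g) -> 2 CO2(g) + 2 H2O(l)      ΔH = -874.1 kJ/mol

eq. 1 reversed and × 1/2 (C2H4(g) must end up as a product; ×1/2 to match 1/2 C2H4(g) in the target): contributes −1/2·x
eq. 2 reversed and × 3/2 (HCHO(g) must end up as a product; ×3/2 to match 3/2 HCHO(g) in the target): (-3/2)·(-570.7) = +856.05 kJ/mol
eq. 3 × 2 (scale by 2 for the 2 CH3COOH(l)): (2)·(-874.1) = -1748.2 kJ/mol
-186.7 = (+856.05) + (-1748.2) − 1/2·x
x = (-186.7 − (-892.15)) / (-1/2) = -1410.9 kJ/mol

ΔH = -1410.9 kJ/mol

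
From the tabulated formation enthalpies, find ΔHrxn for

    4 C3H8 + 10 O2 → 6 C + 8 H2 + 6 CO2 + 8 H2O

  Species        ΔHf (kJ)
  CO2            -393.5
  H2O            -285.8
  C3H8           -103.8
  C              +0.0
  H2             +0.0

ΔHrxn = -4232.2 kJ

Products: 6·(+0.0) + 8·(+0.0) + 6·(-393.5) + 8·(-285.8) = -4647.4
Reactants: 4·(-103.8) + 10·(+0.0) = -415.2
ΔHrxn = (-4647.4) − (-415.2) = -4232.2 kJ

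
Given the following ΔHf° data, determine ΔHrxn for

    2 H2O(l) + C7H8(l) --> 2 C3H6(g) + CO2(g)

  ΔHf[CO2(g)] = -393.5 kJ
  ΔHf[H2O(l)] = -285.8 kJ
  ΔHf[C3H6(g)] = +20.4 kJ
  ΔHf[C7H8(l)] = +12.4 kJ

ΔH°rxn = Σ nΔHf°(products) − Σ nΔHf°(reactants).
Products: 2·(+20.4) + 1·(-393.5) = -352.7
Reactants: 2·(-285.8) + 1·(+12.4) = -559.2
ΔHrxn = (-352.7) − (-559.2) = 206.5 kJ

ΔHrxn = 206.5 kJ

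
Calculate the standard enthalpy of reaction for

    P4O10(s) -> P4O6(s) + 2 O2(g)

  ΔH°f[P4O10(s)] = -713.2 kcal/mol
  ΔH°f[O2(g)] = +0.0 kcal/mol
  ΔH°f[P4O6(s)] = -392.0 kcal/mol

ΔH°rxn = 321.2 kcal/mol

Products: 1·(-392.0) + 2·(+0.0) = -392.0
Reactants: 1·(-713.2) = -713.2
ΔH°rxn = (-392.0) − (-713.2) = 321.2 kcal/mol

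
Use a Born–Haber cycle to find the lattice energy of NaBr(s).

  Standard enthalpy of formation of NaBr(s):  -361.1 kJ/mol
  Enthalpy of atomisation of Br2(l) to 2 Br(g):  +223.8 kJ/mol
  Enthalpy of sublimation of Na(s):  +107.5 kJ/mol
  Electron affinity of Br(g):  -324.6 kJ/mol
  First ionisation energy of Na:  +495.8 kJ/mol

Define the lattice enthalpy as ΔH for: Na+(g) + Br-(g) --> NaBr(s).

ΔHf° = 1·ΔHsub + 1·(ΣIE) + 1/2·D(Br2) + 1·EA + U
-361.1 = 1·(+107.5) + 1·(+495.8) + 1/2·(+223.8) + 1·(-324.6) + U
U = -361.1 − (+390.6) = -751.7 kJ/mol

U = -751.7 kJ/mol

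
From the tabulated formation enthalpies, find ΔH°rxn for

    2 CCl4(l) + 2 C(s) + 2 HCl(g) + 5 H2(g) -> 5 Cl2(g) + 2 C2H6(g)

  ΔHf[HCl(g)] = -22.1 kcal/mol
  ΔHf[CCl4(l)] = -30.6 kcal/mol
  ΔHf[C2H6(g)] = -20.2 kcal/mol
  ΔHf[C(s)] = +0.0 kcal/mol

ΔH°rxn = Σ nΔHf°(products) − Σ nΔHf°(reactants).
Products: 5·(+0.0) + 2·(-20.2) = -40.4
Reactants: 2·(-30.6) + 2·(+0.0) + 2·(-22.1) + 5·(+0.0) = -105.4
ΔH°rxn = (-40.4) − (-105.4) = 65.0 kcal/mol

ΔH°rxn = 65.0 kcal/mol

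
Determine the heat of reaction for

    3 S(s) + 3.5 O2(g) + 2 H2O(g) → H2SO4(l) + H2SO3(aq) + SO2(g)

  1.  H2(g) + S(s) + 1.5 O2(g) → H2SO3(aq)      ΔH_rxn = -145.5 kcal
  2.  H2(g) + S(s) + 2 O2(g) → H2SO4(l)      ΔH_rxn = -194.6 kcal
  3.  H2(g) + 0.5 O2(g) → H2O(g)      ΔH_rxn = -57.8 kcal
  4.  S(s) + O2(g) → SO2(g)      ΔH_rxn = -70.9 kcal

eq. 1 as written (H2SO3(aq) already on the product side): -145.5 kcal
eq. 2 as written (H2SO4(l) already on the product side): -194.6 kcal
eq. 3 reversed and × 2 (H2O(g) must end up as a reactant; ×2 to match 2 H2O(g) in the target): (-2)·(-57.8) = +115.6 kcal
eq. 4 as written (SO2(g) already on the product side): -70.9 kcal
Since enthalpy is a state function, ΔH_rxn = (-145.5) + (-194.6) + (+115.6) + (-70.9) = -295.4 kcal

ΔH_rxn = -295.4 kcal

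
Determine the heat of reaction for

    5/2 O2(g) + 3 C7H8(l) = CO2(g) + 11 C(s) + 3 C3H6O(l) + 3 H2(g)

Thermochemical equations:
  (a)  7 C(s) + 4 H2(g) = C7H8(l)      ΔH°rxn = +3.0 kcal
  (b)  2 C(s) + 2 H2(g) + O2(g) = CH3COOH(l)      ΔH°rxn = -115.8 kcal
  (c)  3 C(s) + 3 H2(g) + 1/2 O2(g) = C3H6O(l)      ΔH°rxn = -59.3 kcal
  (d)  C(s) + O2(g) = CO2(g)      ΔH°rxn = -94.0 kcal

(a) reversed and × 3 (C7H8(l) must end up as a reactant; scale by 3 for the 3 C7H8(l)): (-3)·(+3.0) = -9.0 kcal
(b): not needed (CH3COOH(l) appears nowhere else).
(c) × 3 (scale by 3 for the 3 C3H6O(l)): (3)·(-59.3) = -177.9 kcal
(d) as written (CO2(g) already on the product side): -94.0 kcal
Since enthalpy is a state function, ΔH°rxn = (-9.0) + (-177.9) + (-94.0) = -280.9 kcal

ΔH°rxn = -280.9 kcal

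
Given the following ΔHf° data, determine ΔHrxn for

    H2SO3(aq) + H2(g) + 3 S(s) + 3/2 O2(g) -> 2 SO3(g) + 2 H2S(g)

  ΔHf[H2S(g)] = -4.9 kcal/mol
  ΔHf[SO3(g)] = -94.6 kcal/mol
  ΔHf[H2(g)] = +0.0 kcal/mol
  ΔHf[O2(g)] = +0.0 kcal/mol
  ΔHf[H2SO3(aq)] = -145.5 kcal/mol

ΔHrxn = -53.5 kcal/mol

Products: 2·(-94.6) + 2·(-4.9) = -199.0
Reactants: 1·(-145.5) + 1·(+0.0) + 3·(+0.0) + 3/2·(+0.0) = -145.5
ΔHrxn = (-199.0) − (-145.5) = -53.5 kcal/mol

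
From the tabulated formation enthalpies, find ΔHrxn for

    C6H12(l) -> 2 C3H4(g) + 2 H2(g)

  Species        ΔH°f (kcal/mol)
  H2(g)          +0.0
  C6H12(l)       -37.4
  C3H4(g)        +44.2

ΔH°rxn = Σ nΔHf°(products) − Σ nΔHf°(reactants).
Products: 2·(+44.2) + 2·(+0.0) = +88.4
Reactants: 1·(-37.4) = -37.4
ΔHrxn = (+88.4) − (-37.4) = 125.8 kcal/mol

ΔHrxn = 125.8 kcal/mol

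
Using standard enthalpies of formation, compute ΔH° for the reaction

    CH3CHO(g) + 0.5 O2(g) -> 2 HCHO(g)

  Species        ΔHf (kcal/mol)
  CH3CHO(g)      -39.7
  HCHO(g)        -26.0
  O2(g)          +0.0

ΔH° = -12.3 kcal/mol

Products: 2·(-26.0) = -52.0
Reactants: 1·(-39.7) + 1/2·(+0.0) = -39.7
ΔH° = (-52.0) − (-39.7) = -12.3 kcal/mol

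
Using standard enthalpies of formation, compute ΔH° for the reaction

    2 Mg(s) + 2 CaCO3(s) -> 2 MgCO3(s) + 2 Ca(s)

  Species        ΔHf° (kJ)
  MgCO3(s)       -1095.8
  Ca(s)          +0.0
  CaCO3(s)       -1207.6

ΔH° = 223.6 kJ

Products: 2·(-1095.8) + 2·(+0.0) = -2191.6
Reactants: 2·(+0.0) + 2·(-1207.6) = -2415.2
ΔH° = (-2191.6) − (-2415.2) = 223.6 kJ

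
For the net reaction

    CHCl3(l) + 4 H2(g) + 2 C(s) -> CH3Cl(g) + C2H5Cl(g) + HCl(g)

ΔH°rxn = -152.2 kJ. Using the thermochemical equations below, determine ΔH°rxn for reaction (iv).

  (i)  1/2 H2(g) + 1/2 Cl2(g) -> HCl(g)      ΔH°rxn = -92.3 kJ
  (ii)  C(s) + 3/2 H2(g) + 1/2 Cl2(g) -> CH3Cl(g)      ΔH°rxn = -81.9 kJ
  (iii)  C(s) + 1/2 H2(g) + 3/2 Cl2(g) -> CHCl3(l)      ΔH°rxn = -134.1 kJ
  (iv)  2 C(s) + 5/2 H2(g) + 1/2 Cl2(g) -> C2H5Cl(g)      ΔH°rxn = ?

(i) as written: -92.3 kJ
(ii) as written: -81.9 kJ
(iii) reversed: +134.1 kJ
(iv) as written: contributes x
-152.2 = (-92.3) + (-81.9) + (+134.1) + x
x = (-152.2 − (-40.1)) / (1) = -112.1 kJ

ΔH°rxn = -112.1 kJ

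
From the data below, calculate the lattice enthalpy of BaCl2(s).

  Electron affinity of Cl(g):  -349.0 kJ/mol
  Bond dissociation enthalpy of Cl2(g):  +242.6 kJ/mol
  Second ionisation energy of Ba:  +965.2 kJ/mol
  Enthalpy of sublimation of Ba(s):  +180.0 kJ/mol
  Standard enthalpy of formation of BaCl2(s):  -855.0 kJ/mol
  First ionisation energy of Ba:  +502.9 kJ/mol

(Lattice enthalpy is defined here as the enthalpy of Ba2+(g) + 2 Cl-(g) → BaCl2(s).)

U = -2047.7 kJ/mol

ΔHf° = 1·ΔHsub + 1·(ΣIE) + 1·D(Cl2) + 2·EA + U
-855.0 = 1·(+180.0) + 1·(+1468.1) + 1·(+242.6) + 2·(-349.0) + U
U = -855.0 − (+1192.7) = -2047.7 kJ/mol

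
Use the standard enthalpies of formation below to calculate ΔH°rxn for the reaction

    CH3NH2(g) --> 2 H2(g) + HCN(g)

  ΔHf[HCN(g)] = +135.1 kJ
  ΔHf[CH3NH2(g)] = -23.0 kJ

ΔH°rxn = 158.1 kJ

ΔH°rxn = Σ nΔHf°(products) − Σ nΔHf°(reactants).
Products: 2·(+0.0) + 1·(+135.1) = +135.1
Reactants: 1·(-23.0) = -23.0
ΔH°rxn = (+135.1) − (-23.0) = 158.1 kJ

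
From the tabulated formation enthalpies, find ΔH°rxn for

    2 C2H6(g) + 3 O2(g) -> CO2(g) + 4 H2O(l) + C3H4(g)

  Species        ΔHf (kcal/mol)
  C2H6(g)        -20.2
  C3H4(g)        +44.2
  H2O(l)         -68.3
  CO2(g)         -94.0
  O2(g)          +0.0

ΔH°rxn = Σ nΔHf°(products) − Σ nΔHf°(reactants).
Products: 1·(-94.0) + 4·(-68.3) + 1·(+44.2) = -323.0
Reactants: 2·(-20.2) + 3·(+0.0) = -40.4
ΔH°rxn = (-323.0) − (-40.4) = -282.6 kcal/mol

ΔH°rxn = -282.6 kcal/mol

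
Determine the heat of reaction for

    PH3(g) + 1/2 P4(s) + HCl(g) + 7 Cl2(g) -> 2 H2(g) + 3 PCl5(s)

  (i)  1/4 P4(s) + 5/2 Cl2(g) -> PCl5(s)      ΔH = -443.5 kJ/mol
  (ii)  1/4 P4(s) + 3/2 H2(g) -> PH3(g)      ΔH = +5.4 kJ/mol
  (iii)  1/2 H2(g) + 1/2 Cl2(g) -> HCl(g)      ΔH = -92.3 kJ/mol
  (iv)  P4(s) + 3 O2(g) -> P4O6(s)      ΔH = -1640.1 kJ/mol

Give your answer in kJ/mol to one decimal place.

ΔH = -1243.6 kJ/mol

(i) × 3: (3)·(-443.5) = -1330.5 kJ/mol
(ii) reversed: -5.4 kJ/mol
(iii) reversed: +92.3 kJ/mol
(iv): not needed.
ΔH = (3)·(-443.5) + (-1)·(+5.4) + (-1)·(-92.3) = -1243.6 kJ/mol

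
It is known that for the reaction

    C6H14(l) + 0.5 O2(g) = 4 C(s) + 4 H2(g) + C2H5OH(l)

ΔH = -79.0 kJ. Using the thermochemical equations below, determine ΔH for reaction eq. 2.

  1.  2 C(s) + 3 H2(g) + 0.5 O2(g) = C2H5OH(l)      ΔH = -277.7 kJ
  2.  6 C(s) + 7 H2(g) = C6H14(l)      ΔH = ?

ΔH = -198.7 kJ

eq. 1 as written (C2H5OH(l) already on the product side): -277.7 kJ
eq. 2 reversed (reverse to put C6H14(l) on the reactant side): contributes −x
-79.0 = (-277.7) − x
x = (-79.0 − (-277.7)) / (-1) = -198.7 kJ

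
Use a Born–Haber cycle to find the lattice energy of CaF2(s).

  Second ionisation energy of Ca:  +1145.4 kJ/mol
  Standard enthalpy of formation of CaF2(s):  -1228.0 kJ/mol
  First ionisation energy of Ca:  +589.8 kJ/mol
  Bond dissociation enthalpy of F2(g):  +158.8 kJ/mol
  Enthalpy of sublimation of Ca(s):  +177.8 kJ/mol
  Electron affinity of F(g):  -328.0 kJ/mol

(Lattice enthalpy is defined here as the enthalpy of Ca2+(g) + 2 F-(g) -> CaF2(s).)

ΔHf° = 1·ΔHsub + 1·(ΣIE) + 1·D(F2) + 2·EA + U
-1228.0 = 1·(+177.8) + 1·(+1735.2) + 1·(+158.8) + 2·(-328.0) + U
U = -1228.0 − (+1415.8) = -2643.8 kJ/mol

U = -2643.8 kJ/mol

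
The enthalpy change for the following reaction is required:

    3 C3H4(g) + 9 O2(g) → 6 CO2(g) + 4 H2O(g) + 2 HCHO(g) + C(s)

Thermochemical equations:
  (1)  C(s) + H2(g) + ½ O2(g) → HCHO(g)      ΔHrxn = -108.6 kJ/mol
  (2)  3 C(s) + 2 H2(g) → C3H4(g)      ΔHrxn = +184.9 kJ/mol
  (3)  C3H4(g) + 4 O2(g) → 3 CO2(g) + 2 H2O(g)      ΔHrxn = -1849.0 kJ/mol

ΔHrxn = -4100.1 kJ/mol

(1) × 2: (2)·(-108.6) = -217.2 kJ/mol
(2) reversed: -184.9 kJ/mol
(3) × 2: (2)·(-1849.0) = -3698.0 kJ/mol
Summing the manipulated equations, ΔHrxn = (-217.2) + (-184.9) + (-3698.0) = -4100.1 kJ/mol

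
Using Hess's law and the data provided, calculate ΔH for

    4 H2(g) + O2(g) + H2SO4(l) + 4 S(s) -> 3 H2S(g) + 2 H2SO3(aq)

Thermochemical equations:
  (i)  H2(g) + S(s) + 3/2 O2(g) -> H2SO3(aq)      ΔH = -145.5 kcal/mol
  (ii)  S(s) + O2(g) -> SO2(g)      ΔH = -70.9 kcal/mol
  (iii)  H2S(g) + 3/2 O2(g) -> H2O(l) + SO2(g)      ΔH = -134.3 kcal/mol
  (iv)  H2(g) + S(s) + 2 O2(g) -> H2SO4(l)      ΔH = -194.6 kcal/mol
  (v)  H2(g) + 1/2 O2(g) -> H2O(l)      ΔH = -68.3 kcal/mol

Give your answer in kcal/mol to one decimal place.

(i) × 2: (2)·(-145.5) = -291.0 kcal/mol
(ii) × 3: (3)·(-70.9) = -212.7 kcal/mol
(iii) reversed and × 3: (-3)·(-134.3) = +402.9 kcal/mol
(iv) reversed: +194.6 kcal/mol
(v) × 3: (3)·(-68.3) = -204.9 kcal/mol
Combining the equations, ΔH = (-291.0) + (-212.7) + (+402.9) + (+194.6) + (-204.9) = -111.1 kcal/mol

ΔH = -111.1 kcal/mol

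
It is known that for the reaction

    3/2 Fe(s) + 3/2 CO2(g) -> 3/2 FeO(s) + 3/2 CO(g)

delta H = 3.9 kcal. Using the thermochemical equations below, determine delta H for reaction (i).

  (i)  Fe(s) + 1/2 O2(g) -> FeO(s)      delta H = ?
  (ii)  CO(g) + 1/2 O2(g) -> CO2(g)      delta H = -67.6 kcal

(i) × 3/2: contributes 3/2·x
(ii) reversed and × 3/2: (-3/2)·(-67.6) = +101.4 kcal
+3.9 = (+101.4) + 3/2·x
x = (+3.9 − (+101.4)) / (3/2) = -65.0 kcal

delta H = -65.0 kcal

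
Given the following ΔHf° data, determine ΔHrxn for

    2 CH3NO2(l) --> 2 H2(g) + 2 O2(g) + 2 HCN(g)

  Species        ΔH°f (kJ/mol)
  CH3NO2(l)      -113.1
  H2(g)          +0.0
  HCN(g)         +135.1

ΔHrxn = 496.4 kJ/mol

Products: 2·(+0.0) + 2·(+0.0) + 2·(+135.1) = +270.2
Reactants: 2·(-113.1) = -226.2
ΔHrxn = (+270.2) − (-226.2) = 496.4 kJ/mol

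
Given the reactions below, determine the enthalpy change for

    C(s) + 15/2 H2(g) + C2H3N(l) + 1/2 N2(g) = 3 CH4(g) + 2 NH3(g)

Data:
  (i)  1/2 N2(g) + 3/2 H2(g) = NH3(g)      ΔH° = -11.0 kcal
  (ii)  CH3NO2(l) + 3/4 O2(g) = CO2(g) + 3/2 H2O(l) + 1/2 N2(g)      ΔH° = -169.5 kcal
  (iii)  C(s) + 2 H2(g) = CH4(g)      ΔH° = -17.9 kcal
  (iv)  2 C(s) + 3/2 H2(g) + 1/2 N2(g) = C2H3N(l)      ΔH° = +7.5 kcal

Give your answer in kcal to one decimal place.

ΔH° = -83.2 kcal

(i) × 2 (×2 to match 2 NH3(g) in the target): (2)·(-11.0) = -22.0 kcal
(ii): not needed (CO2(g) appears nowhere else).
(iii) × 3 (×3 to match 3 CH4(g) in the target): (3)·(-17.9) = -53.7 kcal
(iv) reversed (reverse to put C2H3N(l) on the reactant side): -7.5 kcal
ΔH° = (-22.0) + (-53.7) + (-7.5) = -83.2 kcal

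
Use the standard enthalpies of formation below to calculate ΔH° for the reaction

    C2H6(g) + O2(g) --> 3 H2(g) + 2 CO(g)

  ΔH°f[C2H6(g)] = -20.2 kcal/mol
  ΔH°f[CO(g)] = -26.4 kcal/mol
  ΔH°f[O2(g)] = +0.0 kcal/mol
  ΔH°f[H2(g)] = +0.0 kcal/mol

ΔH°rxn = Σ nΔHf°(products) − Σ nΔHf°(reactants).
Products: 3·(+0.0) + 2·(-26.4) = -52.8
Reactants: 1·(-20.2) + 1·(+0.0) = -20.2
ΔH° = (-52.8) − (-20.2) = -32.6 kcal/mol

ΔH° = -32.6 kcal/mol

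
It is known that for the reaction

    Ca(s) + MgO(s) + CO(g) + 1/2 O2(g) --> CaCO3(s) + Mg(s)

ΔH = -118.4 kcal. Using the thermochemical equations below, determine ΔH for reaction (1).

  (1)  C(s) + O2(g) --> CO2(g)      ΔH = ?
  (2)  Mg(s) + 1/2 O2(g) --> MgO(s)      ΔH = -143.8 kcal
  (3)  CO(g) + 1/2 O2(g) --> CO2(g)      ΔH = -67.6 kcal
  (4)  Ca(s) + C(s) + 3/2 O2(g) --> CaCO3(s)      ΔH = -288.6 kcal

ΔH = -94.0 kcal

(1) reversed: contributes −x
(2) reversed (MgO(s) must end up as a reactant): +143.8 kcal
(3) as written (CO(g) already on the reactant side): -67.6 kcal
(4) as written (CaCO3(s) already on the product side): -288.6 kcal
-118.4 = (+143.8) + (-67.6) + (-288.6) − x
x = (-118.4 − (-212.4)) / (-1) = -94.0 kcal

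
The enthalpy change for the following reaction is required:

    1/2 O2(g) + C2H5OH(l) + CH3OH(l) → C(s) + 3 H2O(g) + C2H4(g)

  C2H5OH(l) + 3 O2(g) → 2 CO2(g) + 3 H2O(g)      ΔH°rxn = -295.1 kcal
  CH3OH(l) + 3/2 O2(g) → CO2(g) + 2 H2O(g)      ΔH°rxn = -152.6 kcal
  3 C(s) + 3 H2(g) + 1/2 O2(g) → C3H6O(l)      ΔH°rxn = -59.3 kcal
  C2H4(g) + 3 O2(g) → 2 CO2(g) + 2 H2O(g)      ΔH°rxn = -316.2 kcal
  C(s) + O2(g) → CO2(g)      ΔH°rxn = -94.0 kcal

equation 1 as written (C2H5OH(l) already on the reactant side): -295.1 kcal
equation 2 as written (CH3OH(l) already on the reactant side): -152.6 kcal
equation 3: not needed (C3H6O(l) appears nowhere else).
equation 4 reversed (C2H4(g) must end up as a product): +316.2 kcal
equation 5 reversed: +94.0 kcal
Since enthalpy is a state function, ΔH°rxn = (1)·(-295.1) + (1)·(-152.6) + (-1)·(-316.2) + (-1)·(-94.0) = -37.5 kcal

ΔH°rxn = -37.5 kcal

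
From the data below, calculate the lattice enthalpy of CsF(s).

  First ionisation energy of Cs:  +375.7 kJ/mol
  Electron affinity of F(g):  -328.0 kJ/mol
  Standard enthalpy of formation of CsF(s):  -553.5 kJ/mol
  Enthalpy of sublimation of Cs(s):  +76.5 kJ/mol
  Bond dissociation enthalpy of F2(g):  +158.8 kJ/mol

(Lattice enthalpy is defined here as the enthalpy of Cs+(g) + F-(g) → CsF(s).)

U = -757.1 kJ/mol

ΔHf° = 1·ΔHsub + 1·(ΣIE) + 1/2·D(F2) + 1·EA + U
-553.5 = 1·(+76.5) + 1·(+375.7) + 1/2·(+158.8) + 1·(-328.0) + U
U = -553.5 − (+203.6) = -757.1 kJ/mol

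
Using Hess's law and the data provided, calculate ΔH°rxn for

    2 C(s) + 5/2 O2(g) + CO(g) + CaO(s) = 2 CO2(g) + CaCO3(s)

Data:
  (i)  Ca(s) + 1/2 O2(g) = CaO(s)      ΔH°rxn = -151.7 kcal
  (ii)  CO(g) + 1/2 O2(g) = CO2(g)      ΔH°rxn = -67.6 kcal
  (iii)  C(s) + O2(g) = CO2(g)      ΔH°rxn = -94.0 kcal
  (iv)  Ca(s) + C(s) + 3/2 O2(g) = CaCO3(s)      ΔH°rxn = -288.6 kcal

ΔH°rxn = -298.5 kcal

(i) reversed (reverse to put CaO(s) on the reactant side): +151.7 kcal
(ii) as written (CO(g) already on the reactant side): -67.6 kcal
(iii) as written: -94.0 kcal
(iv) as written (CaCO3(s) already on the product side): -288.6 kcal
Since enthalpy is a state function, ΔH°rxn = (-1)·(-151.7) + (1)·(-67.6) + (1)·(-94.0) + (1)·(-288.6) = -298.5 kcal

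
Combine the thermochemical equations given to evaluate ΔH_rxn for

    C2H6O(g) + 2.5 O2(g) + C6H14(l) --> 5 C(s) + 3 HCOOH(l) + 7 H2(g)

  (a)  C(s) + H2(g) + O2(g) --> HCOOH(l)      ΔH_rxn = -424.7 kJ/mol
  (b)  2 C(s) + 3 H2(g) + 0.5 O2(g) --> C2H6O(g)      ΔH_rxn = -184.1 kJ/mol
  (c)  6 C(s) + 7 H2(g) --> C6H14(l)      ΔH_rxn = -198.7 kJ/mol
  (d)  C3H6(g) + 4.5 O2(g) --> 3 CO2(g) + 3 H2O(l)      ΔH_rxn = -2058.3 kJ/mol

ΔH_rxn = -891.3 kJ/mol

(a) × 3 (×3 to match 3 HCOOH(l) in the target): (3)·(-424.7) = -1274.1 kJ/mol
(b) reversed (reverse to put C2H6O(g) on the reactant side): +184.1 kJ/mol
(c) reversed (C6H14(l) must end up as a reactant): +198.7 kJ/mol
(d): not needed (H2O(l) appears nowhere else).
ΔH_rxn = (3)·(-424.7) + (-1)·(-184.1) + (-1)·(-198.7) = -891.3 kJ/mol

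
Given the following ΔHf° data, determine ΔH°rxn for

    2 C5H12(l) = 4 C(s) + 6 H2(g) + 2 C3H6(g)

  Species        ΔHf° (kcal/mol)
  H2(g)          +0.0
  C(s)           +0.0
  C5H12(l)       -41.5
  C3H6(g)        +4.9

ΔH°rxn = 92.8 kcal/mol

ΔH°rxn = Σ nΔHf°(products) − Σ nΔHf°(reactants).
Products: 4·(+0.0) + 6·(+0.0) + 2·(+4.9) = +9.8
Reactants: 2·(-41.5) = -83.0
ΔH°rxn = (+9.8) − (-83.0) = 92.8 kcal/mol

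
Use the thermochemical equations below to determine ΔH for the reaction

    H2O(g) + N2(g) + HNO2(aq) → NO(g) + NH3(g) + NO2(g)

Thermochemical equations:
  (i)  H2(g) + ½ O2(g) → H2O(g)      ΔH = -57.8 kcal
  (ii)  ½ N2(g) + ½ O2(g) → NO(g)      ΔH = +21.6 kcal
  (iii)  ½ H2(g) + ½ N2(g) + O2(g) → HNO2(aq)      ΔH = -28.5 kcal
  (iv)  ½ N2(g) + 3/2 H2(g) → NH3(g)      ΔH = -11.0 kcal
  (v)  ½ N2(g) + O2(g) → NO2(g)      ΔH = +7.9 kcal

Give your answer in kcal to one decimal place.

(i) reversed (reverse to put H2O(g) on the reactant side): +57.8 kcal
(ii) as written (NO(g) already on the product side): +21.6 kcal
(iii) reversed (HNO2(aq) must end up as a reactant): +28.5 kcal
(iv) as written (NH3(g) already on the product side): -11.0 kcal
(v) as written (NO2(g) already on the product side): +7.9 kcal
ΔH = (+57.8) + (+21.6) + (+28.5) + (-11.0) + (+7.9) = 104.8 kcal

ΔH = 104.8 kcal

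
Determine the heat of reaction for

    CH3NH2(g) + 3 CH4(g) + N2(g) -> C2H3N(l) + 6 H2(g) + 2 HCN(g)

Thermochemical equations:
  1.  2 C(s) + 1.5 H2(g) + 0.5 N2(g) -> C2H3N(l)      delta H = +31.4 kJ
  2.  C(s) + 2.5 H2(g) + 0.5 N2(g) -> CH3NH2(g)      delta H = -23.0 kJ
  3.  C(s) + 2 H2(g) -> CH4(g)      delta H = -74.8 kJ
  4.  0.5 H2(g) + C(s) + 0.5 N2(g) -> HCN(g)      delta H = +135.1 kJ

eq. 1 as written (C2H3N(l) already on the product side): +31.4 kJ
eq. 2 reversed (reverse to put CH3NH2(g) on the reactant side): +23.0 kJ
eq. 3 reversed and × 3 (reverse to put CH4(g) on the reactant side; scale by 3 for the 3 CH4(g)): (-3)·(-74.8) = +224.4 kJ
eq. 4 × 2 (scale by 2 for the 2 HCN(g)): (2)·(+135.1) = +270.2 kJ
Combining the equations, delta H = (1)·(+31.4) + (-1)·(-23.0) + (-3)·(-74.8) + (2)·(+135.1) = 549.0 kJ

delta H = 549.0 kJ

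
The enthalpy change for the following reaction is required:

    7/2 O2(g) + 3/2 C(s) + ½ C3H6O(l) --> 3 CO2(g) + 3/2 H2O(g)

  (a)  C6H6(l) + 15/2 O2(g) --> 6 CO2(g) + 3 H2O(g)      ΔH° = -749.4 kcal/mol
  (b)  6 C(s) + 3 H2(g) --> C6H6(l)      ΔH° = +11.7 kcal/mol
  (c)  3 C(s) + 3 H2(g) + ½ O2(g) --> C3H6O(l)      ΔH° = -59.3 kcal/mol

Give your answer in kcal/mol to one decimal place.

ΔH° = -339.2 kcal/mol

(a) × 1/2: (1/2)·(-749.4) = -374.7 kcal/mol
(b) × 1/2: (1/2)·(+11.7) = +5.85 kcal/mol
(c) reversed and × 1/2: (-1/2)·(-59.3) = +29.65 kcal/mol
Summing the manipulated equations, ΔH° = (1/2)·(-749.4) + (1/2)·(+11.7) + (-1/2)·(-59.3) = -339.2 kcal/mol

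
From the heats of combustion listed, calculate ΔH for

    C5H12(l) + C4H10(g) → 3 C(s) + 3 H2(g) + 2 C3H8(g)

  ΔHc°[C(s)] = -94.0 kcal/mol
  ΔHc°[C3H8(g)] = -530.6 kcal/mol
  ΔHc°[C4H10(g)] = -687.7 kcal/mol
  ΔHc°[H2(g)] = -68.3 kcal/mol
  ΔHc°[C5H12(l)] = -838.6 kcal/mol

Using ΔH = Σ nΔHc°(reactants) − Σ nΔHc°(products):
= [1·(-838.6) + 1·(-687.7)] − [3·(-94.0) + 3·(-68.3) + 2·(-530.6)]
= 21.8 kcal/mol

ΔH = 21.8 kcal/mol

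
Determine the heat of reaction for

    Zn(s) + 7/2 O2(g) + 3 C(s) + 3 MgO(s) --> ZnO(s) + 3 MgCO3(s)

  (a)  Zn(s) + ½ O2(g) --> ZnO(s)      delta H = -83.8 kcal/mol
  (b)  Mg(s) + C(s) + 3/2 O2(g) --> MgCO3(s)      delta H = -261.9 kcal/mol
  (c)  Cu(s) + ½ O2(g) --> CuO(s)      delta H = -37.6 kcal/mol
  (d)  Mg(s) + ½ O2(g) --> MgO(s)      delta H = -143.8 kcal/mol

(a) as written: -83.8 kcal/mol
(b) × 3: (3)·(-261.9) = -785.7 kcal/mol
(c): not needed.
(d) reversed and × 3: (-3)·(-143.8) = +431.4 kcal/mol
Summing the manipulated equations, delta H = (-83.8) + (-785.7) + (+431.4) = -438.1 kcal/mol

delta H = -438.1 kcal/mol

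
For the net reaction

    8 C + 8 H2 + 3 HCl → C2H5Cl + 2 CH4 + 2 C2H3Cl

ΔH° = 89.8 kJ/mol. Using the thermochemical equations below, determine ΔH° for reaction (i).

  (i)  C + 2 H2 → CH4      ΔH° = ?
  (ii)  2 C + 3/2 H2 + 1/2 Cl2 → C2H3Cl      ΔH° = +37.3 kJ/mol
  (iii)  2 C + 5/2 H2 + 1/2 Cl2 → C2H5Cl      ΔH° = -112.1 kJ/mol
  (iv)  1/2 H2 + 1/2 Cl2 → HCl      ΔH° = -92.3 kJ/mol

(i) × 2 (×2 to match 2 CH4 in the target): contributes 2·x
(ii) × 2 (×2 to match 2 C2H3Cl in the target): (2)·(+37.3) = +74.6 kJ/mol
(iii) as written (C2H5Cl already on the product side): -112.1 kJ/mol
(iv) reversed and × 3 (HCl must end up as a reactant; ×3 to match 3 HCl in the target): (-3)·(-92.3) = +276.9 kJ/mol
+89.8 = (+74.6) + (-112.1) + (+276.9) + 2·x
x = (+89.8 − (+239.4)) / (2) = -74.8 kJ/mol

ΔH° = -74.8 kJ/mol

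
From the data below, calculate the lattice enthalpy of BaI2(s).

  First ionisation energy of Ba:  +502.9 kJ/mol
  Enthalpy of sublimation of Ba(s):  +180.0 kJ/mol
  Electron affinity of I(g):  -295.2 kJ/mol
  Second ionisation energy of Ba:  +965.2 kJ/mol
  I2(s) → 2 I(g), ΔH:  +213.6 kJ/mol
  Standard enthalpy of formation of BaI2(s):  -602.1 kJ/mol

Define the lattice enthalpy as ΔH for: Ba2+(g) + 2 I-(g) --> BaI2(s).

ΔHf° = 1·ΔHsub + 1·(ΣIE) + 1·D(I2) + 2·EA + U
-602.1 = 1·(+180.0) + 1·(+1468.1) + 1·(+213.6) + 2·(-295.2) + U
U = -602.1 − (+1271.3) = -1873.4 kJ/mol

U = -1873.4 kJ/mol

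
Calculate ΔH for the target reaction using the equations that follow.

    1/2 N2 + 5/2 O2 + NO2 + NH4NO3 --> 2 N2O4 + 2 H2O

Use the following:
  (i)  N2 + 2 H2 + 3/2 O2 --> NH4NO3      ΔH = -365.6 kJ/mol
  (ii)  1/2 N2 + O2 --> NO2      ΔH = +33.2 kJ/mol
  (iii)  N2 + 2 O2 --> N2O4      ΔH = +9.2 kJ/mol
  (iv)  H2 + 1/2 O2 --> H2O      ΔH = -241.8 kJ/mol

(i) reversed: +365.6 kJ/mol
(ii) reversed: -33.2 kJ/mol
(iii) × 2: (2)·(+9.2) = +18.4 kJ/mol
(iv) × 2: (2)·(-241.8) = -483.6 kJ/mol
ΔH = (+365.6) + (-33.2) + (+18.4) + (-483.6) = -132.8 kJ/mol

ΔH = -132.8 kJ/mol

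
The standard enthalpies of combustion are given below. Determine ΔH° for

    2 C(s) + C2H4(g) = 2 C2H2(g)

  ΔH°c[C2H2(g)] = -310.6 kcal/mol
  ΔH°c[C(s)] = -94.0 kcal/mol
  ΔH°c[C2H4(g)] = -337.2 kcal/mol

With combustion enthalpies, reactants minus products:
= [2·(-94.0) + 1·(-337.2)] − [2·(-310.6)]
= 96.0 kcal/mol

ΔH° = 96.0 kcal/mol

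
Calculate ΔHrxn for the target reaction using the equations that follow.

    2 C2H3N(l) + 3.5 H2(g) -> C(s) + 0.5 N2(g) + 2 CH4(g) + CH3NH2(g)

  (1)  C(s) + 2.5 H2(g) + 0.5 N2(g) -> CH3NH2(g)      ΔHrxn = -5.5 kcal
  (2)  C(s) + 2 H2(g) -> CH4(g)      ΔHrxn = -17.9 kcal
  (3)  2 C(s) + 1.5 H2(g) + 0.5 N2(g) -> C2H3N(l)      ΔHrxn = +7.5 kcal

ΔHrxn = -56.3 kcal

(1) as written: -5.5 kcal
(2) × 2: (2)·(-17.9) = -35.8 kcal
(3) reversed and × 2: (-2)·(+7.5) = -15.0 kcal
By Hess's law, ΔHrxn = (-5.5) + (-35.8) + (-15.0) = -56.3 kcal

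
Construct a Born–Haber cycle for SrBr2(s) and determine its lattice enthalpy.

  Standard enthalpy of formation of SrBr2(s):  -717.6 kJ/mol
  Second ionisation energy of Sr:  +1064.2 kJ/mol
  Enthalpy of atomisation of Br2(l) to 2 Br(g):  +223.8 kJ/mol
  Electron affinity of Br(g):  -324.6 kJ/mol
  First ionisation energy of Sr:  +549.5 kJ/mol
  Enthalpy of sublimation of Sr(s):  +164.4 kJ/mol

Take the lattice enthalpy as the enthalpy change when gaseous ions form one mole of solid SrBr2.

U = -2070.3 kJ/mol

ΔHf° = 1·ΔHsub + 1·(ΣIE) + 1·D(Br2) + 2·EA + U
-717.6 = 1·(+164.4) + 1·(+1613.7) + 1·(+223.8) + 2·(-324.6) + U
U = -717.6 − (+1352.7) = -2070.3 kJ/mol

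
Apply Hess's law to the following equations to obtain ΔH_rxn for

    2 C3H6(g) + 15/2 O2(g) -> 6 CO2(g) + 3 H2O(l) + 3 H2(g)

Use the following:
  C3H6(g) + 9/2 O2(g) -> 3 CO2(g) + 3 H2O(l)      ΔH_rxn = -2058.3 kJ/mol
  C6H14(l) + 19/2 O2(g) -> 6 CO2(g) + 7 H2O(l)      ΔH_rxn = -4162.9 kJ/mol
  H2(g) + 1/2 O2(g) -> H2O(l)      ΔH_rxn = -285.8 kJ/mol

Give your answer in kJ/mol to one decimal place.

ΔH_rxn = -3259.2 kJ/mol

equation 1 × 2 (scale by 2 for the 2 C3H6(g)): (2)·(-2058.3) = -4116.6 kJ/mol
equation 2: not needed (C6H14(l) appears nowhere else).
equation 3 reversed and × 3 (H2(g) must end up as a product; scale by 3 for the 3 H2(g)): (-3)·(-285.8) = +857.4 kJ/mol
ΔH_rxn = (-4116.6) + (+857.4) = -3259.2 kJ/mol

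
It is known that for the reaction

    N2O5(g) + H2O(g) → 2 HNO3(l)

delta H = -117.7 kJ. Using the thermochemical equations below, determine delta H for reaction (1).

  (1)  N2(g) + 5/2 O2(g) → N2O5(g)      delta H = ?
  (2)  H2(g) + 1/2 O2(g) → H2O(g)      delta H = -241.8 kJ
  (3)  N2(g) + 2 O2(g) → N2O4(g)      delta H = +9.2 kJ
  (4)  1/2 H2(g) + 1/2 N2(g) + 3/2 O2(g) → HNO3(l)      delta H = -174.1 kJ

(1) reversed: contributes −x
(2) reversed: +241.8 kJ
(3): not needed.
(4) × 2: (2)·(-174.1) = -348.2 kJ
-117.7 = (+241.8) + (-348.2) − x
x = (-117.7 − (-106.4)) / (-1) = 11.3 kJ

delta H = 11.3 kJ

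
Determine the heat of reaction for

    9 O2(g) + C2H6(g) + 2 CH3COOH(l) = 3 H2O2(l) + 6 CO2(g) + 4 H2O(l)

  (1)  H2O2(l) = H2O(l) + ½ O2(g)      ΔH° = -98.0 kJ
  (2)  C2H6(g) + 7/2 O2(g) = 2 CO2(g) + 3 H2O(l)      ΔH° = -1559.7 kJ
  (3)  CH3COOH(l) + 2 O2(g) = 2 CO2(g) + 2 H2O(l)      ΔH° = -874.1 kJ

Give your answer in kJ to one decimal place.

ΔH° = -3013.9 kJ

(1) reversed and × 3: (-3)·(-98.0) = +294.0 kJ
(2) as written: -1559.7 kJ
(3) × 2: (2)·(-874.1) = -1748.2 kJ
Since enthalpy is a state function, ΔH° = (-3)·(-98.0) + (1)·(-1559.7) + (2)·(-874.1) = -3013.9 kJ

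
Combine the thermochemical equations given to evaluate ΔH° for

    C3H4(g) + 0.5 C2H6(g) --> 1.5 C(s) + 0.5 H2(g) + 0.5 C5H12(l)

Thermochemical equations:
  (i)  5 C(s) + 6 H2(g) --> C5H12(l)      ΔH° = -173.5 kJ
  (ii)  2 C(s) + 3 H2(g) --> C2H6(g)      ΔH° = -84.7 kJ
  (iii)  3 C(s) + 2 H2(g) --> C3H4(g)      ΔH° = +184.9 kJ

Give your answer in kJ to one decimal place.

ΔH° = -229.3 kJ

(i) × 1/2: (1/2)·(-173.5) = -86.75 kJ
(ii) reversed and × 1/2: (-1/2)·(-84.7) = +42.35 kJ
(iii) reversed: -184.9 kJ
Since enthalpy is a state function, ΔH° = (1/2)·(-173.5) + (-1/2)·(-84.7) + (-1)·(+184.9) = -229.3 kJ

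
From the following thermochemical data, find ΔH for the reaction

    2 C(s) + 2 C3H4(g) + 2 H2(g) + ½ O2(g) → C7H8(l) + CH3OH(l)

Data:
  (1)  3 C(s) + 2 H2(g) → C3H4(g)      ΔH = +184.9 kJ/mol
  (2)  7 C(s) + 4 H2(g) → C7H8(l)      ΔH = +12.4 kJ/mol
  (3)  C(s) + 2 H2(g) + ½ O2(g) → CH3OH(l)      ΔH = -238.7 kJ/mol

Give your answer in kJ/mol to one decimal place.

ΔH = -596.1 kJ/mol

(1) reversed and × 2 (C3H4(g) must end up as a reactant; scale by 2 for the 2 C3H4(g)): (-2)·(+184.9) = -369.8 kJ/mol
(2) as written (C7H8(l) already on the product side): +12.4 kJ/mol
(3) as written (CH3OH(l) already on the product side): -238.7 kJ/mol
By Hess's law, ΔH = (-369.8) + (+12.4) + (-238.7) = -596.1 kJ/mol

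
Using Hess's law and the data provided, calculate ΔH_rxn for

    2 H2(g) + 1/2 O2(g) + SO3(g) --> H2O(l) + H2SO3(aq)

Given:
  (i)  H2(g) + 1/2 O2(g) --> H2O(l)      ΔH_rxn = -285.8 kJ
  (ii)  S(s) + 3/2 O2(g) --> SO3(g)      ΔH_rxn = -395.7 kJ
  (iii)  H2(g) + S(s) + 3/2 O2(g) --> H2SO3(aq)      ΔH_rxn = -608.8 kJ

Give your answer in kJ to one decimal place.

(i) as written: -285.8 kJ
(ii) reversed: +395.7 kJ
(iii) as written: -608.8 kJ
Combining the equations, ΔH_rxn = (-285.8) + (+395.7) + (-608.8) = -498.9 kJ

ΔH_rxn = -498.9 kJ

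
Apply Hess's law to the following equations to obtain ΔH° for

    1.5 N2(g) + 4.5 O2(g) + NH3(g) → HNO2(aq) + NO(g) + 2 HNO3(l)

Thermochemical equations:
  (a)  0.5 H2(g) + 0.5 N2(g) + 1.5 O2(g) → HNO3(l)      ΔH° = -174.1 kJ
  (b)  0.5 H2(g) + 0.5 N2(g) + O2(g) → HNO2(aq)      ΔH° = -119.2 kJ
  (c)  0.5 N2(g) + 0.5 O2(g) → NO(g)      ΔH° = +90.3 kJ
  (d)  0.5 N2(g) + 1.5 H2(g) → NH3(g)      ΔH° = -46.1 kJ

ΔH° = -331.0 kJ

(a) × 2 (scale by 2 for the 2 HNO3(l)): (2)·(-174.1) = -348.2 kJ
(b) as written (HNO2(aq) already on the product side): -119.2 kJ
(c) as written (NO(g) already on the product side): +90.3 kJ
(d) reversed (reverse to put NH3(g) on the reactant side): +46.1 kJ
ΔH° = (2)·(-174.1) + (1)·(-119.2) + (1)·(+90.3) + (-1)·(-46.1) = -331.0 kJ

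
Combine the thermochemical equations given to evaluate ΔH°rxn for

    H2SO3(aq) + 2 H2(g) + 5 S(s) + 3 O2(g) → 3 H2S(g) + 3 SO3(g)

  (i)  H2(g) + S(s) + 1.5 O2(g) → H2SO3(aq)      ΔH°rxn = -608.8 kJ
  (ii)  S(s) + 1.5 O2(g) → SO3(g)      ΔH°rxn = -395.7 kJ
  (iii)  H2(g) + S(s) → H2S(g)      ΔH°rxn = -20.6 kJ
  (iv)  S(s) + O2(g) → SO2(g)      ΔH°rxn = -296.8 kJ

(i) reversed (H2SO3(aq) must end up as a reactant): +608.8 kJ
(ii) × 3 (scale by 3 for the 3 SO3(g)): (3)·(-395.7) = -1187.1 kJ
(iii) × 3 (×3 to match 3 H2S(g) in the target): (3)·(-20.6) = -61.8 kJ
(iv): not needed (SO2(g) appears nowhere else).
Summing the manipulated equations, ΔH°rxn = (-1)·(-608.8) + (3)·(-395.7) + (3)·(-20.6) = -640.1 kJ

ΔH°rxn = -640.1 kJ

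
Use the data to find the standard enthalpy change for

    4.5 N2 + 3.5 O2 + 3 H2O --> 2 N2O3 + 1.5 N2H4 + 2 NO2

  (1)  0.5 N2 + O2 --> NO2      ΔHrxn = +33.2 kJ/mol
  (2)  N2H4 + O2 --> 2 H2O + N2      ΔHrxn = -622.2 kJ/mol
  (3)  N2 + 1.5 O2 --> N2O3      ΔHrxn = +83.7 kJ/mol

(1) × 2 (scale by 2 for the 2 NO2): (2)·(+33.2) = +66.4 kJ/mol
(2) reversed and × 3/2 (N2H4 must end up as a product; scale by 3/2 for the 3/2 N2H4): (-3/2)·(-622.2) = +933.3 kJ/mol
(3) × 2 (×2 to match 2 N2O3 in the target): (2)·(+83.7) = +167.4 kJ/mol
By Hess's law, ΔHrxn = (2)·(+33.2) + (-3/2)·(-622.2) + (2)·(+83.7) = 1167.1 kJ/mol

ΔHrxn = 1167.1 kJ/mol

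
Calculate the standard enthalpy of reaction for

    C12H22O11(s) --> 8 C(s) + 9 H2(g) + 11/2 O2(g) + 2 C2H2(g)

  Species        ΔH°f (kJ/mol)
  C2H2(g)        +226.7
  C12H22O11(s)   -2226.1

ΔH° = 2679.5 kJ/mol

ΔH°rxn = Σ nΔHf°(products) − Σ nΔHf°(reactants).
Products: 8·(+0.0) + 9·(+0.0) + 11/2·(+0.0) + 2·(+226.7) = +453.4
Reactants: 1·(-2226.1) = -2226.1
ΔH° = (+453.4) − (-2226.1) = 2679.5 kJ/mol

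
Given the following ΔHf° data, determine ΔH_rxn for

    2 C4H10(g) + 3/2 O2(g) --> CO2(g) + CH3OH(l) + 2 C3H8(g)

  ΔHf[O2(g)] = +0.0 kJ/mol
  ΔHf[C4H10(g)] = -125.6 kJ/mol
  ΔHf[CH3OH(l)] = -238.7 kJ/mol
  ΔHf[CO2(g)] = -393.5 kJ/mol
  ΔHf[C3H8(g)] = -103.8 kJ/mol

ΔH°rxn = Σ nΔHf°(products) − Σ nΔHf°(reactants).
Products: 1·(-393.5) + 1·(-238.7) + 2·(-103.8) = -839.8
Reactants: 2·(-125.6) + 3/2·(+0.0) = -251.2
ΔH_rxn = (-839.8) − (-251.2) = -588.6 kJ/mol

ΔH_rxn = -588.6 kJ/mol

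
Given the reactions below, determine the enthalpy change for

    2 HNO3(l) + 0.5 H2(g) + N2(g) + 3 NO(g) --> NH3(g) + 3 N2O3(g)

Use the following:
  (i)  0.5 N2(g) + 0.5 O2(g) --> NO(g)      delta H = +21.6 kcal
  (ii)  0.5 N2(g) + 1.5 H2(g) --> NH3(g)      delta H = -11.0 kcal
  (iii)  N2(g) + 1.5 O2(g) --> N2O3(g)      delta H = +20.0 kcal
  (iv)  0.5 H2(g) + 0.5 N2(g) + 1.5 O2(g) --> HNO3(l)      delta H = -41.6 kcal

(i) reversed and × 3: (-3)·(+21.6) = -64.8 kcal
(ii) as written: -11.0 kcal
(iii) × 3: (3)·(+20.0) = +60.0 kcal
(iv) reversed and × 2: (-2)·(-41.6) = +83.2 kcal
Combining the equations, delta H = (-64.8) + (-11.0) + (+60.0) + (+83.2) = 67.4 kcal

delta H = 67.4 kcal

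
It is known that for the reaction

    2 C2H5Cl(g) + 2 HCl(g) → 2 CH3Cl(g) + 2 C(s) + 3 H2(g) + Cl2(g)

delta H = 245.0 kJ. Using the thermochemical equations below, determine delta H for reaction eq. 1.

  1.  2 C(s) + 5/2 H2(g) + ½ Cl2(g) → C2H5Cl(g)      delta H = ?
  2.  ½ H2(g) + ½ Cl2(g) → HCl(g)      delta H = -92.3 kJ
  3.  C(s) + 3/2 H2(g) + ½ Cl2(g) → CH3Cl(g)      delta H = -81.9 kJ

eq. 1 reversed and × 2 (reverse to put C2H5Cl(g) on the reactant side; ×2 to match 2 C2H5Cl(g) in the target): contributes −2·x
eq. 2 reversed and × 2 (reverse to put HCl(g) on the reactant side; scale by 2 for the 2 HCl(g)): (-2)·(-92.3) = +184.6 kJ
eq. 3 × 2 (×2 to match 2 CH3Cl(g) in the target): (2)·(-81.9) = -163.8 kJ
+245.0 = (+184.6) + (-163.8) − 2·x
x = (+245.0 − (+20.8)) / (-2) = -112.1 kJ

delta H = -112.1 kJ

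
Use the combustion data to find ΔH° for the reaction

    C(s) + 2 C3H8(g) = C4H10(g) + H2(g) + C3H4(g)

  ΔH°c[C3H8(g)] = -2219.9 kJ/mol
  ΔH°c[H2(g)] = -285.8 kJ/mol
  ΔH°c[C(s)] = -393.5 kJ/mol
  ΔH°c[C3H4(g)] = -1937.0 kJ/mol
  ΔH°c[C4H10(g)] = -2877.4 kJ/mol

With combustion enthalpies, reactants minus products:
= [1·(-393.5) + 2·(-2219.9)] − [1·(-2877.4) + 1·(-285.8) + 1·(-1937.0)]
= 266.9 kJ/mol

ΔH° = 266.9 kJ/mol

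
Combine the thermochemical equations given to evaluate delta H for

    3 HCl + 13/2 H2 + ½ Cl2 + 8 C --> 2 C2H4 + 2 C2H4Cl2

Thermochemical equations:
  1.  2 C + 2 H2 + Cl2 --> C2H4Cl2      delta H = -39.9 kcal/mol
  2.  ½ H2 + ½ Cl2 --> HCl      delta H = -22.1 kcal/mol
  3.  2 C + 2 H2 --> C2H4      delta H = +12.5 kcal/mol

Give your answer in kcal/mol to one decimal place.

delta H = 11.5 kcal/mol

eq. 1 × 2: (2)·(-39.9) = -79.8 kcal/mol
eq. 2 reversed and × 3: (-3)·(-22.1) = +66.3 kcal/mol
eq. 3 × 2: (2)·(+12.5) = +25.0 kcal/mol
By Hess's law, delta H = (-79.8) + (+66.3) + (+25.0) = 11.5 kcal/mol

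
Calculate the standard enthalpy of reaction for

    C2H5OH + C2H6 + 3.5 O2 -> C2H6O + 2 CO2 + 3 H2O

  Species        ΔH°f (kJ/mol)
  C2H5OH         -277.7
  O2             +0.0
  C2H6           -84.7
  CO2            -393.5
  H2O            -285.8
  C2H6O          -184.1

ΔHrxn = -1466.1 kJ/mol

ΔH°rxn = Σ nΔHf°(products) − Σ nΔHf°(reactants).
Products: 1·(-184.1) + 2·(-393.5) + 3·(-285.8) = -1828.5
Reactants: 1·(-277.7) + 1·(-84.7) + 7/2·(+0.0) = -362.4
ΔHrxn = (-1828.5) − (-362.4) = -1466.1 kJ/mol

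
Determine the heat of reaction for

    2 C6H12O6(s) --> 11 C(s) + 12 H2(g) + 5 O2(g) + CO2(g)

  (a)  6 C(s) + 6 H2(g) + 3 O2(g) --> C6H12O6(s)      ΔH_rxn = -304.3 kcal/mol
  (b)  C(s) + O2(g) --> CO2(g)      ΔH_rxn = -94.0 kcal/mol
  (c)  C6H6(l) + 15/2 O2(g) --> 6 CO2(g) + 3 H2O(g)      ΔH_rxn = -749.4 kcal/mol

ΔH_rxn = 514.6 kcal/mol

(a) reversed and × 2: (-2)·(-304.3) = +608.6 kcal/mol
(b) as written: -94.0 kcal/mol
(c): not needed.
Since enthalpy is a state function, ΔH_rxn = (-2)·(-304.3) + (1)·(-94.0) = 514.6 kcal/mol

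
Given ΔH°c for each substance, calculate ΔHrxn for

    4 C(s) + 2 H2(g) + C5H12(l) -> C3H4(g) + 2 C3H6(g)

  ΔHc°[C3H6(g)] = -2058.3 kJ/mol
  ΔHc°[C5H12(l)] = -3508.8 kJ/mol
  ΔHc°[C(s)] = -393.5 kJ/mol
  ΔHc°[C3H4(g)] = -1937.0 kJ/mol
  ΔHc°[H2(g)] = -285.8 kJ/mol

ΔHrxn = 399.2 kJ/mol

Using ΔH = Σ nΔHc°(reactants) − Σ nΔHc°(products):
= [4·(-393.5) + 2·(-285.8) + 1·(-3508.8)] − [1·(-1937.0) + 2·(-2058.3)]
= 399.2 kJ/mol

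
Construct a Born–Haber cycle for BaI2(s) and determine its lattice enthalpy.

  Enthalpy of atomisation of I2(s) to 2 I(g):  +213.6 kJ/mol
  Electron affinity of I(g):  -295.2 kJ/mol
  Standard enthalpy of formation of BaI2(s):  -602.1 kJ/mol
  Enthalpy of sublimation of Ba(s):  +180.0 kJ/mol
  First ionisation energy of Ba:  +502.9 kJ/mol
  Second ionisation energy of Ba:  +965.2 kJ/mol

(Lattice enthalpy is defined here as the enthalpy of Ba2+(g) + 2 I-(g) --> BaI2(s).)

ΔHf° = 1·ΔHsub + 1·(ΣIE) + 1·D(I2) + 2·EA + U
-602.1 = 1·(+180.0) + 1·(+1468.1) + 1·(+213.6) + 2·(-295.2) + U
U = -602.1 − (+1271.3) = -1873.4 kJ/mol

U = -1873.4 kJ/mol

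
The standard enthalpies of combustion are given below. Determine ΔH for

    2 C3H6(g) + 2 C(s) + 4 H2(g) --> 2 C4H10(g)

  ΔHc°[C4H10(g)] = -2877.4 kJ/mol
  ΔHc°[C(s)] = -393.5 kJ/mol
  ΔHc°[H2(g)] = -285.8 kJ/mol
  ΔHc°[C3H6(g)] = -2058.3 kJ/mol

Using ΔH = Σ nΔHc°(reactants) − Σ nΔHc°(products):
= [2·(-2058.3) + 2·(-393.5) + 4·(-285.8)] − [2·(-2877.4)]
= -292.0 kJ/mol

ΔH = -292.0 kJ/mol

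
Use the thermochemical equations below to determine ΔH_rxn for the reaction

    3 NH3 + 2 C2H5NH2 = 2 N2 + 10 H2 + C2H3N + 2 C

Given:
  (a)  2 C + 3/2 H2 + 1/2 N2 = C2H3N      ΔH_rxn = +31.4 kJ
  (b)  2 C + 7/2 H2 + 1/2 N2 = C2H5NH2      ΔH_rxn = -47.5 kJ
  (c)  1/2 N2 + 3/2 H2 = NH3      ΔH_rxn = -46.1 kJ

(a) as written (C2H3N already on the product side): +31.4 kJ
(b) reversed and × 2 (reverse to put C2H5NH2 on the reactant side; ×2 to match 2 C2H5NH2 in the target): (-2)·(-47.5) = +95.0 kJ
(c) reversed and × 3 (reverse to put NH3 on the reactant side; ×3 to match 3 NH3 in the target): (-3)·(-46.1) = +138.3 kJ
ΔH_rxn = (+31.4) + (+95.0) + (+138.3) = 264.7 kJ

ΔH_rxn = 264.7 kJ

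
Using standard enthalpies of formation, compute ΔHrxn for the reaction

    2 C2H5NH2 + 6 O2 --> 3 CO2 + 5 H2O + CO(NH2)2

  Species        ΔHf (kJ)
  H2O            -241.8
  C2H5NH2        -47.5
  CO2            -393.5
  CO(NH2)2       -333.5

ΔHrxn = -2628.0 kJ

Products: 3·(-393.5) + 5·(-241.8) + 1·(-333.5) = -2723.0
Reactants: 2·(-47.5) + 6·(+0.0) = -95.0
ΔHrxn = (-2723.0) − (-95.0) = -2628.0 kJ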